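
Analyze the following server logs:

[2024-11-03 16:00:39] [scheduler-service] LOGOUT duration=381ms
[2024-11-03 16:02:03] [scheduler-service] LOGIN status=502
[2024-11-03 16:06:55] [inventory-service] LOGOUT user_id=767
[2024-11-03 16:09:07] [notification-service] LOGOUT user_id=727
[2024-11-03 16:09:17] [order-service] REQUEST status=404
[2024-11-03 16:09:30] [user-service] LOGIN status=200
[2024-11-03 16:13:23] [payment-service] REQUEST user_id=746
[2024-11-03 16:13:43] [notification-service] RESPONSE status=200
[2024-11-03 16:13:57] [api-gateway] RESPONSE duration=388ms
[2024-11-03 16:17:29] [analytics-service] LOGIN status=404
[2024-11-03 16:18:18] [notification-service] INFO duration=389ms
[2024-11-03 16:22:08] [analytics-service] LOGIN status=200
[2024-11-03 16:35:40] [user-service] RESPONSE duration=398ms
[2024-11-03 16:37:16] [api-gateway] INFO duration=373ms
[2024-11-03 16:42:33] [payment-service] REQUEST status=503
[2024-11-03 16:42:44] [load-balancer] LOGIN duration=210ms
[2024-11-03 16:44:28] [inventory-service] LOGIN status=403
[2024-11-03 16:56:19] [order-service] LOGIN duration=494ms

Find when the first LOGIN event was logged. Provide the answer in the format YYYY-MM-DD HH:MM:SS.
2024-11-03 16:02:03

To find the first event:

1. Filter for all LOGIN events
2. Sort by timestamp
3. Select the first one
4. Timestamp: 2024-11-03 16:02:03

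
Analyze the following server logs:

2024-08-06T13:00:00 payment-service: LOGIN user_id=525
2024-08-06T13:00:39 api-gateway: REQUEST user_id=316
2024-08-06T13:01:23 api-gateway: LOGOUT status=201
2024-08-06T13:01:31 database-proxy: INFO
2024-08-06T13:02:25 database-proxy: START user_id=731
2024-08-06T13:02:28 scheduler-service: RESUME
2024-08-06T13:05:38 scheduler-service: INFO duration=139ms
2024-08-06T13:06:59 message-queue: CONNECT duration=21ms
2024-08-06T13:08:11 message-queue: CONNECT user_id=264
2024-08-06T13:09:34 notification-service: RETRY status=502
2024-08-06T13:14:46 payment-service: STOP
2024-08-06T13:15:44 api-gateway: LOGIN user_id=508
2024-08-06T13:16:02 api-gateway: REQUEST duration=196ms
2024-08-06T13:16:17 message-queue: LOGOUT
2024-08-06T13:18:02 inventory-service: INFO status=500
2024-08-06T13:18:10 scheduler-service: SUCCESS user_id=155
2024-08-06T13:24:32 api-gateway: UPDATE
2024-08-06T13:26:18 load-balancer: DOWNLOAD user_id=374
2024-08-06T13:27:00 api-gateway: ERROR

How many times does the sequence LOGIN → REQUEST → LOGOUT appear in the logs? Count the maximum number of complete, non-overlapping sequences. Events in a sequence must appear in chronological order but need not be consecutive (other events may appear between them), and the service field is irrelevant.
2

To count sequences:

1. Look for pattern: LOGIN → REQUEST → LOGOUT
2. Greedily scan the log in chronological order, matching each sequence element in turn (ignoring service)
3. Each time the full pattern completes, increment the count and restart matching from the next event
4. Complete non-overlapping sequences found: 2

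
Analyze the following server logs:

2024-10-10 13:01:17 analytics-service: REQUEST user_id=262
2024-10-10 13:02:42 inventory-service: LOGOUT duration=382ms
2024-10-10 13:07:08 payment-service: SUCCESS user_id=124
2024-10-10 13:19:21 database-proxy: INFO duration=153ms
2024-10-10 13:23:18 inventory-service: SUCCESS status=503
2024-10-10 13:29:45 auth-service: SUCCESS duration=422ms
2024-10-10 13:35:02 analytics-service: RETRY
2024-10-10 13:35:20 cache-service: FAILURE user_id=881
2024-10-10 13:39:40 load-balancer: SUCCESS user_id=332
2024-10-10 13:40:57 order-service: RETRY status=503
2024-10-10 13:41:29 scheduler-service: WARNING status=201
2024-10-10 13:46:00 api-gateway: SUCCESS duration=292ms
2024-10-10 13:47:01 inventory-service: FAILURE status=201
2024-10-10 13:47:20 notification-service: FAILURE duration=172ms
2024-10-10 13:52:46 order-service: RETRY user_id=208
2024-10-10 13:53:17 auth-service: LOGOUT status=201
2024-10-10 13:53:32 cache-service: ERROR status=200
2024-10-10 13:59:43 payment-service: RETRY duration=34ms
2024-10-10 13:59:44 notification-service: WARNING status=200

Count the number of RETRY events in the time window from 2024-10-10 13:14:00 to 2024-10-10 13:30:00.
0

To count events in the time window:

1. Window boundaries: 2024-10-10 13:14:00 to 2024-10-10 13:30:00
2. Filter for RETRY events within this window
3. Count matching events: 0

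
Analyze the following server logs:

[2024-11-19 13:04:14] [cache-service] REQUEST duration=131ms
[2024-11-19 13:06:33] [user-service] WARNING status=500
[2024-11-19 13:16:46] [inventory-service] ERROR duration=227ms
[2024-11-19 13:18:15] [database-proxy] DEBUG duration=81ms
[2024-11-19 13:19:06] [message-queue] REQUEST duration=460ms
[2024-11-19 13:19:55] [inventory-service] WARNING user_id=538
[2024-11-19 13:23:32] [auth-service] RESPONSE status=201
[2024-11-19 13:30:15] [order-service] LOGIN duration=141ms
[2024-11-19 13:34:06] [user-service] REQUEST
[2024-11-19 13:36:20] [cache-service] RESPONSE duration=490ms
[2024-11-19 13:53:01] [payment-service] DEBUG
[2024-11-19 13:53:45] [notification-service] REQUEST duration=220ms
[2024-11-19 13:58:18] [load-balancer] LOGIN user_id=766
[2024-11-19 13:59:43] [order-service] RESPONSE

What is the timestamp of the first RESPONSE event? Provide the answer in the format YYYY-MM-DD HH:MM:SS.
2024-11-19 13:23:32

To find the first event:

1. Filter for all RESPONSE events
2. Sort by timestamp
3. Select the first one
4. Timestamp: 2024-11-19 13:23:32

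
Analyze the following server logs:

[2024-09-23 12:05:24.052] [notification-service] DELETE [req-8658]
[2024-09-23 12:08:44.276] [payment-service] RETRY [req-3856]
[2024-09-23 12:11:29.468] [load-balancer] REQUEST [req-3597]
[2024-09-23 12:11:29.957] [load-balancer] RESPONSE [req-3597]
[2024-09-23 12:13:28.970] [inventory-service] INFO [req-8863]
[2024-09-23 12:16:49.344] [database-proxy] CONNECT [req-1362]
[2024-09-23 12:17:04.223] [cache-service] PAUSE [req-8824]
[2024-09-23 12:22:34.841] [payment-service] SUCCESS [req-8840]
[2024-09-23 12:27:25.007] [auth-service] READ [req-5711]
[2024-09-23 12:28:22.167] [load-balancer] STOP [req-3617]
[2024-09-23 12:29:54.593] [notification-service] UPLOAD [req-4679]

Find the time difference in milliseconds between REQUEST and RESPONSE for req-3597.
489

To calculate latency:

1. Find REQUEST with id req-3597: 2024-09-23 12:11:29.468
2. Find RESPONSE with id req-3597: 2024-09-23 12:11:29.957
3. Latency: 2024-09-23 12:11:29.957 - 2024-09-23 12:11:29.468 = 489ms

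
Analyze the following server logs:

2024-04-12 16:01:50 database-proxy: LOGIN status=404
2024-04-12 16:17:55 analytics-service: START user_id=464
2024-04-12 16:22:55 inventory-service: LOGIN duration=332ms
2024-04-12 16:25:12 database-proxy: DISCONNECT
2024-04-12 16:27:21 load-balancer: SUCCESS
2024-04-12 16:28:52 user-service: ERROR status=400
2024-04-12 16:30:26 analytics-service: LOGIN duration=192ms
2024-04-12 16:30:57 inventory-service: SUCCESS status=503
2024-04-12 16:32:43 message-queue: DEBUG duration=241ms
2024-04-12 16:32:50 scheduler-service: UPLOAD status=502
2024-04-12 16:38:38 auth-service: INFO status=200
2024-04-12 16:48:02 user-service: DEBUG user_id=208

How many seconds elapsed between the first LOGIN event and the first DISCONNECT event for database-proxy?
1402

To find the time between events:

1. Locate the first LOGIN event for database-proxy: 2024-04-12 16:01:50
2. Locate the first DISCONNECT event for database-proxy: 2024-04-12 16:25:12
3. Calculate the difference: 2024-04-12 16:25:12 - 2024-04-12 16:01:50 = 1402 seconds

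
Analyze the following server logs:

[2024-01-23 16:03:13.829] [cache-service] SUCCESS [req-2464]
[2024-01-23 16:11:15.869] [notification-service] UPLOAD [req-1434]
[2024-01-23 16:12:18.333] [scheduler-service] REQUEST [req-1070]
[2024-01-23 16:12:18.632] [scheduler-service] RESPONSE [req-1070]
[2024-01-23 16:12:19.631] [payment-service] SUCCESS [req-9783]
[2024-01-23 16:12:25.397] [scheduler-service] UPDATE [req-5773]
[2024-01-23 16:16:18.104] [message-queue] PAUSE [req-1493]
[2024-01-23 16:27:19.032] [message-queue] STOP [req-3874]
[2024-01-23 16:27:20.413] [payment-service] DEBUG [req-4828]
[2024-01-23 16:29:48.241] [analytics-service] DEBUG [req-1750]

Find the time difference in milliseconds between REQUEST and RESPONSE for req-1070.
299

To calculate latency:

1. Find REQUEST with id req-1070: 2024-01-23 16:12:18.333
2. Find RESPONSE with id req-1070: 2024-01-23 16:12:18.632
3. Latency: 2024-01-23 16:12:18.632 - 2024-01-23 16:12:18.333 = 299ms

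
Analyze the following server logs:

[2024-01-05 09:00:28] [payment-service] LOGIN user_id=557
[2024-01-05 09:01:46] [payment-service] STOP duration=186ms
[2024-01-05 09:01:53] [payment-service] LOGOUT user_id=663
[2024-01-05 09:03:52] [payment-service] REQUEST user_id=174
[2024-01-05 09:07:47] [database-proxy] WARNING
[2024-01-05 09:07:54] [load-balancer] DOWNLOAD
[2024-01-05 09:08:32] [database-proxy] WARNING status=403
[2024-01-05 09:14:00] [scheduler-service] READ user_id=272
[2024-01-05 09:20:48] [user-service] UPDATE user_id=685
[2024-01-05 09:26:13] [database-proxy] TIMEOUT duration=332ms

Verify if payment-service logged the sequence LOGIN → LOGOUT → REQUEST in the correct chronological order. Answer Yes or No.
Yes

To verify sequence order:

1. Find all events in sequence LOGIN → LOGOUT → REQUEST for payment-service
2. Extract their timestamps
3. Check if timestamps are in ascending order
4. Result: Yes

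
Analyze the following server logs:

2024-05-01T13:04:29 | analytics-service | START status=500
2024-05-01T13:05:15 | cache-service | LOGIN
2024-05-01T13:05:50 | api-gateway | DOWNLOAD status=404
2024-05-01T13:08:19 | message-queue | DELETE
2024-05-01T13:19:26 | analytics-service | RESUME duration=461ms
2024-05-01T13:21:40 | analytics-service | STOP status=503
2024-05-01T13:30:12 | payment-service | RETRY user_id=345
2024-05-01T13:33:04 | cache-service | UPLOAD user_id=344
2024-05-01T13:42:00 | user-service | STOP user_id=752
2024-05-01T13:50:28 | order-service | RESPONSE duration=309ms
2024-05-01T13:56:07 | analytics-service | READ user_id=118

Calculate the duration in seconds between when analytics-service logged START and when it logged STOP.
1031

To find the time between events:

1. Locate the first START event for analytics-service: 2024-05-01T13:04:29
2. Locate the first STOP event for analytics-service: 2024-05-01T13:21:40
3. Calculate the difference: 2024-05-01T13:21:40 - 2024-05-01T13:04:29 = 1031 seconds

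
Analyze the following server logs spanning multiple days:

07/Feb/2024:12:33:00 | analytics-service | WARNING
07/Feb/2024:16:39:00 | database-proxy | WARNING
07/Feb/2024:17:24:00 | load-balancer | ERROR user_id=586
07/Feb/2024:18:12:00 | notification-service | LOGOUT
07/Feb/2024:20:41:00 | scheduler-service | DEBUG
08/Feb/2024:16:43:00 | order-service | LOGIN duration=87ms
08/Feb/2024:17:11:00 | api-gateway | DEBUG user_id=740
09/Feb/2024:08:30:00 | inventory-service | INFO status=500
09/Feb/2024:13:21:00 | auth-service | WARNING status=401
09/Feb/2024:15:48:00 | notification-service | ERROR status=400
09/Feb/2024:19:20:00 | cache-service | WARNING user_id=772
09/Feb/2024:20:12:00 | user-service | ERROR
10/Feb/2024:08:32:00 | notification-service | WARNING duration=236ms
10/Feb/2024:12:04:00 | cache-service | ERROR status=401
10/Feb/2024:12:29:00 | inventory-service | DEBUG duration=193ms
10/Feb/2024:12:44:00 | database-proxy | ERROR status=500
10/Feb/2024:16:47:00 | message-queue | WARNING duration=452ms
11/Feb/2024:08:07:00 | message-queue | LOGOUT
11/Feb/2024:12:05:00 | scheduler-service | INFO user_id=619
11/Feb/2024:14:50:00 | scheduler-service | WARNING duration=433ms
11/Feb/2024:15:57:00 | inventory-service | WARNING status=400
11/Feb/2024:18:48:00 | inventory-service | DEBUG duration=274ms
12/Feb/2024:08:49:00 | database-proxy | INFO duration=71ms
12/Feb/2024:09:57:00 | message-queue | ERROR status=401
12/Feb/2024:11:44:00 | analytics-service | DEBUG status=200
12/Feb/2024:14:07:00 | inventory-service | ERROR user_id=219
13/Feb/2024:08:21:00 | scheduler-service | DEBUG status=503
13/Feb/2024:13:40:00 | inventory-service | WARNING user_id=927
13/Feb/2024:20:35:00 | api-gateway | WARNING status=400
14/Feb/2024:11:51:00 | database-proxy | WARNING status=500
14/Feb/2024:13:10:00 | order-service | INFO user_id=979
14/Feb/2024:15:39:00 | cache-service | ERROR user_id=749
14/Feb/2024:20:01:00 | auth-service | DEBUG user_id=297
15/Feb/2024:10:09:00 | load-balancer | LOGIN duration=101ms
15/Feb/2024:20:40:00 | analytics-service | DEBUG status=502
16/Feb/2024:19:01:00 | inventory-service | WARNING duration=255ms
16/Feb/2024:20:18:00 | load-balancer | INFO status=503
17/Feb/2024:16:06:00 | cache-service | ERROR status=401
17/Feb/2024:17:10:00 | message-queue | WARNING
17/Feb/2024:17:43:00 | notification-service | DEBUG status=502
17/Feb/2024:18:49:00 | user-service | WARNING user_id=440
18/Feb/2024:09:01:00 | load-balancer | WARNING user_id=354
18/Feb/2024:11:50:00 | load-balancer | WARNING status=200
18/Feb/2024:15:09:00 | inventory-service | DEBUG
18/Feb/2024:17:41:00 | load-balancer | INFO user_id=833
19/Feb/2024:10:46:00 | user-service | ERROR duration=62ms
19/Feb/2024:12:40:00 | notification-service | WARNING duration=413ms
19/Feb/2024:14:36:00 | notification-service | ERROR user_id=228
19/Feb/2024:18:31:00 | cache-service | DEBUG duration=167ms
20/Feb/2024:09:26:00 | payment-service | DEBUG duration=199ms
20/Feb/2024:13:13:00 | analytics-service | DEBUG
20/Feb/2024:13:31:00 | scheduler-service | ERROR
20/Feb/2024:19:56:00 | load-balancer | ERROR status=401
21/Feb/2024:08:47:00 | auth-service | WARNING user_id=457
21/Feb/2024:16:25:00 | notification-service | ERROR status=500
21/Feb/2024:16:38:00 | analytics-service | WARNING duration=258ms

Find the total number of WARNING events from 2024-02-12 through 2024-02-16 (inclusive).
4

To filter by date range:

1. Date range: 2024-02-12 through 2024-02-16, both dates inclusive
2. Filter for WARNING events whose date falls in this range
3. Count matching events: 4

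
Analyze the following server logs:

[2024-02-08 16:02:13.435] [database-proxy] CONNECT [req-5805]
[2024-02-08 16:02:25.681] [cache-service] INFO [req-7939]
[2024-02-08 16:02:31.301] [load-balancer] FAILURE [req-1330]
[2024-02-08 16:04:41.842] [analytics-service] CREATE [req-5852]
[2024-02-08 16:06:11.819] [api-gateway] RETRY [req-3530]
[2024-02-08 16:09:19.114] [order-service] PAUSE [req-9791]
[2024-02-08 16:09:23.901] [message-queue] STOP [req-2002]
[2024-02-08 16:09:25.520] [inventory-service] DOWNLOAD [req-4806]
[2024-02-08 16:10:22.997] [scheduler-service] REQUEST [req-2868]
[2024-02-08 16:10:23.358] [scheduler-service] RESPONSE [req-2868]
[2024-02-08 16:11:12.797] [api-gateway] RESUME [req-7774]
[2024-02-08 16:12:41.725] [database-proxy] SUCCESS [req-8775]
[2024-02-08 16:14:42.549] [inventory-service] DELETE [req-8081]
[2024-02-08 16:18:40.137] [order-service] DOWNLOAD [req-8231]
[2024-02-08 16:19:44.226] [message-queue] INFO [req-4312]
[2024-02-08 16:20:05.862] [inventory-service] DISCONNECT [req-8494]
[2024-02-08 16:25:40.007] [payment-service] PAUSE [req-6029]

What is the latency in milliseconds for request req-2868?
361

To calculate latency:

1. Find REQUEST with id req-2868: 2024-02-08 16:10:22.997
2. Find RESPONSE with id req-2868: 2024-02-08 16:10:23.358
3. Latency: 2024-02-08 16:10:23.358 - 2024-02-08 16:10:22.997 = 361ms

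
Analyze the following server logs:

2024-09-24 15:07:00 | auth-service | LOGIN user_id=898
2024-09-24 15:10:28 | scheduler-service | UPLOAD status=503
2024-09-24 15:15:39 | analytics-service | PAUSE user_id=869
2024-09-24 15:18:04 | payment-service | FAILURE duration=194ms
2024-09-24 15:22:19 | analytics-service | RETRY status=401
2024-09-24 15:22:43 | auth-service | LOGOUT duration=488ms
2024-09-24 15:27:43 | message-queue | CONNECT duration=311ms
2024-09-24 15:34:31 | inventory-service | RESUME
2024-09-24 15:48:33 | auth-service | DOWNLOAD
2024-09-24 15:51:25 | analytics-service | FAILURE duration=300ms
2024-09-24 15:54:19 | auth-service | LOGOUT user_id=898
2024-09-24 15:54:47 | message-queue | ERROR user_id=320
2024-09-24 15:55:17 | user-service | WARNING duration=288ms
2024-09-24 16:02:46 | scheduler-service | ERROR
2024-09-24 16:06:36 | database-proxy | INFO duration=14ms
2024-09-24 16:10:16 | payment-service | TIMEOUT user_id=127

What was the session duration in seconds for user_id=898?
2839

To calculate session duration:

1. Find LOGIN event for user_id=898: 2024-09-24 15:07:00
2. Find LOGOUT event for user_id=898: 2024-09-24 15:54:19
3. Session duration: 2024-09-24 15:54:19 - 2024-09-24 15:07:00 = 2839 seconds (47 minutes)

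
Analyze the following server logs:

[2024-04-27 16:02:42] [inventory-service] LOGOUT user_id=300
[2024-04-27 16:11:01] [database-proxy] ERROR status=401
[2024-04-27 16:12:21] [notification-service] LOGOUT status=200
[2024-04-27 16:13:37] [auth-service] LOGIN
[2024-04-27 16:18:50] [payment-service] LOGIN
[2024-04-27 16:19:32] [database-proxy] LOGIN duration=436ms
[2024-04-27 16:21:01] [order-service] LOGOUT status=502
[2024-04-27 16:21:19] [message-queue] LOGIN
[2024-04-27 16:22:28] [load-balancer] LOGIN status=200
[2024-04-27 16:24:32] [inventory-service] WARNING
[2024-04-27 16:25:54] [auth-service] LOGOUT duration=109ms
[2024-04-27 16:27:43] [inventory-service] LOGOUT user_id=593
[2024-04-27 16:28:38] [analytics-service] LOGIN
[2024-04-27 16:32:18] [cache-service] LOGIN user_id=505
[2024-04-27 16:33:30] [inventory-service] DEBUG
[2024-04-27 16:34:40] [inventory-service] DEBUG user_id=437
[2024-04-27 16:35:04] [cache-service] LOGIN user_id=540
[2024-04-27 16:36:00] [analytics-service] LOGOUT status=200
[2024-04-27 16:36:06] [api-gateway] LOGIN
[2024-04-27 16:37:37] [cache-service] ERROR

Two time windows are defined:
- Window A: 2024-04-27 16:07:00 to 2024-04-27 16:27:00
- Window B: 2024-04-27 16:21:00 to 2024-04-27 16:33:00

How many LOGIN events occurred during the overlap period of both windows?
2

To find overlap events:

1. Window A: 2024-04-27 16:07:00 to 2024-04-27 16:27:00
2. Window B: 2024-04-27 16:21:00 to 2024-04-27 16:33:00
3. Overlap period: 2024-04-27 16:21:00 to 2024-04-27 16:27:00
4. Count LOGIN events in overlap: 2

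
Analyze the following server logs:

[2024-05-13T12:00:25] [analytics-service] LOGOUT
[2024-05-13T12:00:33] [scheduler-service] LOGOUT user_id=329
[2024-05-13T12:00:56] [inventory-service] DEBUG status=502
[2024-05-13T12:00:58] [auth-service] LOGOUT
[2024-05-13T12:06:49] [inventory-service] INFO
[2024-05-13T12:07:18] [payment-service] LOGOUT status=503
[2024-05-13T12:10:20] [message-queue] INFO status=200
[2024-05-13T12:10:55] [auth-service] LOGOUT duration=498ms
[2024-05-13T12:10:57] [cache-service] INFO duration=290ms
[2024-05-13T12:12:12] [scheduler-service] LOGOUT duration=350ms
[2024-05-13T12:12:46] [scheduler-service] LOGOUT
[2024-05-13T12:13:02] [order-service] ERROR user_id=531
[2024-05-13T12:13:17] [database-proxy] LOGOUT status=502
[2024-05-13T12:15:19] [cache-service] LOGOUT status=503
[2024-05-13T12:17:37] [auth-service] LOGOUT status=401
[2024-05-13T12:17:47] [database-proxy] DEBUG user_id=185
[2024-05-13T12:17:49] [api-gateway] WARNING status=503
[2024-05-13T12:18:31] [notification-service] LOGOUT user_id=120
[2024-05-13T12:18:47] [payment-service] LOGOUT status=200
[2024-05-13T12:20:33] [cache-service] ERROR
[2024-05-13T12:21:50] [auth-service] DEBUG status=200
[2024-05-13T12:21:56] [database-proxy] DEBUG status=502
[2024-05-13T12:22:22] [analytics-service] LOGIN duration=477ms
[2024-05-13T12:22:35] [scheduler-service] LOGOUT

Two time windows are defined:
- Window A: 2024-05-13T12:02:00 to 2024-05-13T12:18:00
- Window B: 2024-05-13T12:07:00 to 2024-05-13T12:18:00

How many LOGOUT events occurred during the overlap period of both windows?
7

To find overlap events:

1. Window A: 2024-05-13T12:02:00 to 2024-05-13T12:18:00
2. Window B: 2024-05-13T12:07:00 to 2024-05-13T12:18:00
3. Overlap period: 2024-05-13T12:07:00 to 2024-05-13T12:18:00
4. Count LOGOUT events in overlap: 7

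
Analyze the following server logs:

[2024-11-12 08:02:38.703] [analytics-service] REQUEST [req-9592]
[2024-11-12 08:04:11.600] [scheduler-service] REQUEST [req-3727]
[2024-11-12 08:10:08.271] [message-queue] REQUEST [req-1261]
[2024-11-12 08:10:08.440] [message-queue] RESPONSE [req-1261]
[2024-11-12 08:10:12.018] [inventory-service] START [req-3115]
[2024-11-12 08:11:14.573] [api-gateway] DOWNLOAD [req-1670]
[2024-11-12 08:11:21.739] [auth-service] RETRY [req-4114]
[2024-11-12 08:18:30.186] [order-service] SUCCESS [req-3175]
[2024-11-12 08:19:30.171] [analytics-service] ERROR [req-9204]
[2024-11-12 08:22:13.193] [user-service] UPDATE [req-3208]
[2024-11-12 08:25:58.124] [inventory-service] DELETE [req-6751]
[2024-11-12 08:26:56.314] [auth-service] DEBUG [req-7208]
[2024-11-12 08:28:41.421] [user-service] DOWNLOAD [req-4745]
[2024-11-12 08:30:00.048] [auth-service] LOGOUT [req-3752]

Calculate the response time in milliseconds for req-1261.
169

To calculate latency:

1. Find REQUEST with id req-1261: 2024-11-12 08:10:08.271
2. Find RESPONSE with id req-1261: 2024-11-12 08:10:08.440
3. Latency: 2024-11-12 08:10:08.440 - 2024-11-12 08:10:08.271 = 169ms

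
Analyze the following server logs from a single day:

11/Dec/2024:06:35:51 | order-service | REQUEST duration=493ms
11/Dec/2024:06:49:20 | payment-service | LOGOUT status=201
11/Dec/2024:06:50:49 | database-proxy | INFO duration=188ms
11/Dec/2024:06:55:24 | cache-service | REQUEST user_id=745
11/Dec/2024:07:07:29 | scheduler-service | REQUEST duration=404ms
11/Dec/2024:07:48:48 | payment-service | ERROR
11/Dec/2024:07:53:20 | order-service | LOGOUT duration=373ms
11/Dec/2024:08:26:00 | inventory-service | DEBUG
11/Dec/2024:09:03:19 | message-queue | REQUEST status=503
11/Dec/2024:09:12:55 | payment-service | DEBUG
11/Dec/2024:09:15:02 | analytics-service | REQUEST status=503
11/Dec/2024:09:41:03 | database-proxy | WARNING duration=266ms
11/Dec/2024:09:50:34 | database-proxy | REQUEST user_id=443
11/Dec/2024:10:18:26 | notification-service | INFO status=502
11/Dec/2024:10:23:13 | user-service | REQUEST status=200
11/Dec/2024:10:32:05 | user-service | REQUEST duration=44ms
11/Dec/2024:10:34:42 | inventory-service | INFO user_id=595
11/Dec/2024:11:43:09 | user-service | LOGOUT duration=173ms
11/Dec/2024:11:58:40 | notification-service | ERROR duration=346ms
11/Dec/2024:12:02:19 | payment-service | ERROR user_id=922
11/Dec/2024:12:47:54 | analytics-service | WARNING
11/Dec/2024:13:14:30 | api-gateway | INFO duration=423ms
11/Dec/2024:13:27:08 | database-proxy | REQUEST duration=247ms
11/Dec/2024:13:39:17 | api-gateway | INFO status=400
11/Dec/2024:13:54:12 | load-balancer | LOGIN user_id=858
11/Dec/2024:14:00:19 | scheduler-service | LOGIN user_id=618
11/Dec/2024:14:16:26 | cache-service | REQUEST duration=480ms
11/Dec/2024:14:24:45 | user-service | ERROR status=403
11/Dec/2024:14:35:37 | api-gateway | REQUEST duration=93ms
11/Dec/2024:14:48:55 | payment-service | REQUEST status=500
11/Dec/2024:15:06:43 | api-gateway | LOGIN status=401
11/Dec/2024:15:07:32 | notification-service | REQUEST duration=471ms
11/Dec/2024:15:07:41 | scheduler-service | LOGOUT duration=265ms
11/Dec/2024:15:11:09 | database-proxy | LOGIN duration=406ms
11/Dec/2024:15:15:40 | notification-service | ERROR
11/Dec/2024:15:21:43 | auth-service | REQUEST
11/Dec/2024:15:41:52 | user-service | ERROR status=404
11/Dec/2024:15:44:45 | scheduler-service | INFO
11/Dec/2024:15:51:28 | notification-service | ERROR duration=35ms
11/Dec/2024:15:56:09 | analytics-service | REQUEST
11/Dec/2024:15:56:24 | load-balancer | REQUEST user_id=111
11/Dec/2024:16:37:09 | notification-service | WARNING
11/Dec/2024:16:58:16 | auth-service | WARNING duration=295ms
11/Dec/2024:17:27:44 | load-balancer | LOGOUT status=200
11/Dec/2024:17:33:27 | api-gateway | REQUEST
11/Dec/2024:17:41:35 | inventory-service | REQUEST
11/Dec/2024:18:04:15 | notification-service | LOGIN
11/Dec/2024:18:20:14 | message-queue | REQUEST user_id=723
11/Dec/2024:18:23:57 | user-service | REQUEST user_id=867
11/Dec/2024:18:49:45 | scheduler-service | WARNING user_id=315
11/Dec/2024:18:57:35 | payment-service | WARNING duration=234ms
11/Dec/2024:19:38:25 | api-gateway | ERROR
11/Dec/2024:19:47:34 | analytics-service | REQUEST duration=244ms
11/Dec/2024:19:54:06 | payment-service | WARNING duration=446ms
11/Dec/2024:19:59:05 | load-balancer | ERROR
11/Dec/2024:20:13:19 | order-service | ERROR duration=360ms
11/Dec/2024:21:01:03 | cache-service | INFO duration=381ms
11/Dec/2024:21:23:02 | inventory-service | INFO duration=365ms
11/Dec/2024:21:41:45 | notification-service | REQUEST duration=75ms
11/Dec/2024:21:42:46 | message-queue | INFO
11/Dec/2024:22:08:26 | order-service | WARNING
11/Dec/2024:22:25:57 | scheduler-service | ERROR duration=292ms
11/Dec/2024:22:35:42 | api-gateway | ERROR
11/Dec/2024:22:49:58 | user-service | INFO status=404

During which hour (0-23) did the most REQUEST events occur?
15

To find the peak hour:

1. Group all REQUEST events by hour
2. Count events in each hour
3. Find hour with maximum count
4. Peak hour: 15 (with 4 events)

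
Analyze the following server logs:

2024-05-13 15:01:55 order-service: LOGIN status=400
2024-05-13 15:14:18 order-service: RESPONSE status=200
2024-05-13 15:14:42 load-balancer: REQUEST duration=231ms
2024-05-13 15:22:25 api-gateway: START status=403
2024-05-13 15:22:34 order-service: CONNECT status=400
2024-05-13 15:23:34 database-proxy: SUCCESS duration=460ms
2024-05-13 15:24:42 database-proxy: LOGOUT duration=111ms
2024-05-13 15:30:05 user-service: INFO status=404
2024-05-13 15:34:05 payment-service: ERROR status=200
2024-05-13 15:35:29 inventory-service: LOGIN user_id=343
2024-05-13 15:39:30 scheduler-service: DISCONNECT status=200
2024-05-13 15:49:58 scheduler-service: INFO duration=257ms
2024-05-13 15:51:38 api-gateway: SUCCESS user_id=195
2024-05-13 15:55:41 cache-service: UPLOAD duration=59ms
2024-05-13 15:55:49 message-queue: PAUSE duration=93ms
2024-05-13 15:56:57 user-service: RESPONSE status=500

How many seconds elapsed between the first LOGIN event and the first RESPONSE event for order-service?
743

To find the time between events:

1. Locate the first LOGIN event for order-service: 2024-05-13 15:01:55
2. Locate the first RESPONSE event for order-service: 2024-05-13 15:14:18
3. Calculate the difference: 2024-05-13 15:14:18 - 2024-05-13 15:01:55 = 743 seconds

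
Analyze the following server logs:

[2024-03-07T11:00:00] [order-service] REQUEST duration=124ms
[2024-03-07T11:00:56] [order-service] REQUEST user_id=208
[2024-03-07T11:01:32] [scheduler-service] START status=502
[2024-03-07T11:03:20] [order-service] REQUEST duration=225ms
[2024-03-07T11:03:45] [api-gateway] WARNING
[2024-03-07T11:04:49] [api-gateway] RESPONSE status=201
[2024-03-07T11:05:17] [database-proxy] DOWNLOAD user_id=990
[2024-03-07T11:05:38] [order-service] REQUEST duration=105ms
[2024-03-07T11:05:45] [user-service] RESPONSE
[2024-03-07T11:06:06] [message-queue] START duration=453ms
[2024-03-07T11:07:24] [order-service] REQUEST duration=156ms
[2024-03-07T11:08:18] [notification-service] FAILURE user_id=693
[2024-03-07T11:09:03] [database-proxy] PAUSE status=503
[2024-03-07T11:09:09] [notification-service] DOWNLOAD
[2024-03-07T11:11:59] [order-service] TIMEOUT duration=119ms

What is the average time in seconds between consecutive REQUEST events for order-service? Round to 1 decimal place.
111.0

To calculate average interval:

1. Find all REQUEST events for order-service in order
2. Calculate time gaps between consecutive events
3. Compute mean of gaps: 444 / 4 = 111.0 seconds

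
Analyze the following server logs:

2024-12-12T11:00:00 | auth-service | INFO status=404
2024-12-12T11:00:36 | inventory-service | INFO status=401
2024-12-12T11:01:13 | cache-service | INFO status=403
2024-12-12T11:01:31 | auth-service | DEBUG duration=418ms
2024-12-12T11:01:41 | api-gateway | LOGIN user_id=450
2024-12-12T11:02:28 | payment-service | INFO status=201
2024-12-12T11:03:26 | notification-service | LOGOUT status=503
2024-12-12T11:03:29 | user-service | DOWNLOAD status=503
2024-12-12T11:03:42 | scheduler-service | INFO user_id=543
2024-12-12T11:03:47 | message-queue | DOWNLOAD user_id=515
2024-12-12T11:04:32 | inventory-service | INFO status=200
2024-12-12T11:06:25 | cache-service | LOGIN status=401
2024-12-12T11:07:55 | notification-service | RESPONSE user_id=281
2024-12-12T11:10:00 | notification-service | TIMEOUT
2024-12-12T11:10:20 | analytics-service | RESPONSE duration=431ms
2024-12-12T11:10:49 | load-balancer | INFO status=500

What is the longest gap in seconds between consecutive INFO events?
377

To find the longest gap:

1. Extract all INFO events in chronological order
2. Calculate time differences between consecutive events
3. Find the maximum difference
4. Longest gap: 377 seconds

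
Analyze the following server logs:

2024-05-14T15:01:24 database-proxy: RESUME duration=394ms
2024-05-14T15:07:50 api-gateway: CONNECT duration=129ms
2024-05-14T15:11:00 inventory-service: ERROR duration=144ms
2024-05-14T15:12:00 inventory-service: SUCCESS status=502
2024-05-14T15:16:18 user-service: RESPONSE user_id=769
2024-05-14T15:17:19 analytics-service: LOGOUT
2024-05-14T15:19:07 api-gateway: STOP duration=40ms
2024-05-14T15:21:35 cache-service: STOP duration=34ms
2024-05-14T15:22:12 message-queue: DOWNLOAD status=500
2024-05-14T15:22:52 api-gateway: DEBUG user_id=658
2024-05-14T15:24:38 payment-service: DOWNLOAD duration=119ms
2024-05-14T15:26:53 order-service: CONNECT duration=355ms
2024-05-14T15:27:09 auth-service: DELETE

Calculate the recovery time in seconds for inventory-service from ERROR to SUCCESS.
60

To calculate recovery time:

1. Find ERROR event for inventory-service: 2024-05-14T15:11:00
2. Find next SUCCESS event for inventory-service: 2024-05-14T15:12:00
3. Recovery time: 2024-05-14T15:12:00 - 2024-05-14T15:11:00 = 60 seconds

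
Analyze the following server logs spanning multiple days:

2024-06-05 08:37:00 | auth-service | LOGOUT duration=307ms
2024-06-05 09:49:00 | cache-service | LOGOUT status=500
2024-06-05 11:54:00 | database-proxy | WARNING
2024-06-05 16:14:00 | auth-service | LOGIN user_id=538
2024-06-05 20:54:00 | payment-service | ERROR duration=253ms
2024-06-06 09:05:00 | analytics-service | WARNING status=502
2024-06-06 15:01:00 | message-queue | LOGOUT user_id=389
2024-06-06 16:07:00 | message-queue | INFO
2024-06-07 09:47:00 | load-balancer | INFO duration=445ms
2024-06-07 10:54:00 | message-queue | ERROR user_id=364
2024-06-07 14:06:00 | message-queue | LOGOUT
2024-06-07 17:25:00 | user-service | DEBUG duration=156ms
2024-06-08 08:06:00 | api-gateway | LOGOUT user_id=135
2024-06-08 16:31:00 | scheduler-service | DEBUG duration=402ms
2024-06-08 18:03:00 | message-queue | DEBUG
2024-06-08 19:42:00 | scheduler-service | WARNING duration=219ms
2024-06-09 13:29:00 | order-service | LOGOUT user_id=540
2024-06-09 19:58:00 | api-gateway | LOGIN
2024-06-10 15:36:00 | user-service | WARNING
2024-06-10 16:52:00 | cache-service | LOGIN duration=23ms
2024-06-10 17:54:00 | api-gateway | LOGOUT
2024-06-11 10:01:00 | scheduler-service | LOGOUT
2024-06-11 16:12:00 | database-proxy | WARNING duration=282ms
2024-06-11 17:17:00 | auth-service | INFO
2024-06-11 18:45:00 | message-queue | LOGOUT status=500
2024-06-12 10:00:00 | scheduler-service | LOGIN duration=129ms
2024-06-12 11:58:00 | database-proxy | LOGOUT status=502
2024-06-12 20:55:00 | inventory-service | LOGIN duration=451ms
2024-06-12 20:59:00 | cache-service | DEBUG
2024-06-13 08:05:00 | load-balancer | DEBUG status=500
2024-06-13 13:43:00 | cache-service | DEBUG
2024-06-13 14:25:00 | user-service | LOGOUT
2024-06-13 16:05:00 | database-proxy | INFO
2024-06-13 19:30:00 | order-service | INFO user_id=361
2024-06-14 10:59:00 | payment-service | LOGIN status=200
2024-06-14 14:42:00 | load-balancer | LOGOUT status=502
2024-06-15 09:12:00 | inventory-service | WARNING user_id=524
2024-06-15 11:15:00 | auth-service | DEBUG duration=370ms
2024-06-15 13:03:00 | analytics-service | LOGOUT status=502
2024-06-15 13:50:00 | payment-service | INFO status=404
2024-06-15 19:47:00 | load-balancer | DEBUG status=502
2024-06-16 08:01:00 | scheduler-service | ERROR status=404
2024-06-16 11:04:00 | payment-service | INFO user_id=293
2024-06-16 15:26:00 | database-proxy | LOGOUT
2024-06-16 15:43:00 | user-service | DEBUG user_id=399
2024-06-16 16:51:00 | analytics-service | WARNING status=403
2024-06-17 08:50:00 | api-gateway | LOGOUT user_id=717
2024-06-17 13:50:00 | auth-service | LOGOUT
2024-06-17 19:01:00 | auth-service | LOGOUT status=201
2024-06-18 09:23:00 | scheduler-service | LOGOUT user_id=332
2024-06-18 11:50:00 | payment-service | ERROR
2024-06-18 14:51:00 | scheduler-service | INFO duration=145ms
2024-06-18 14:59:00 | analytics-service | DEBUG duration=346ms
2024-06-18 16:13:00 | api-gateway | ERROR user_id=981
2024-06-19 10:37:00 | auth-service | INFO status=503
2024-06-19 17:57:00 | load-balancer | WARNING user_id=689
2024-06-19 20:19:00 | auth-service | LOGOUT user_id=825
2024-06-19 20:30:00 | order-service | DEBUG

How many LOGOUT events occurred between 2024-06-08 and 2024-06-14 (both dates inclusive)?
8

To filter by date range:

1. Date range: 2024-06-08 through 2024-06-14, both dates inclusive
2. Filter for LOGOUT events whose date falls in this range
3. Count matching events: 8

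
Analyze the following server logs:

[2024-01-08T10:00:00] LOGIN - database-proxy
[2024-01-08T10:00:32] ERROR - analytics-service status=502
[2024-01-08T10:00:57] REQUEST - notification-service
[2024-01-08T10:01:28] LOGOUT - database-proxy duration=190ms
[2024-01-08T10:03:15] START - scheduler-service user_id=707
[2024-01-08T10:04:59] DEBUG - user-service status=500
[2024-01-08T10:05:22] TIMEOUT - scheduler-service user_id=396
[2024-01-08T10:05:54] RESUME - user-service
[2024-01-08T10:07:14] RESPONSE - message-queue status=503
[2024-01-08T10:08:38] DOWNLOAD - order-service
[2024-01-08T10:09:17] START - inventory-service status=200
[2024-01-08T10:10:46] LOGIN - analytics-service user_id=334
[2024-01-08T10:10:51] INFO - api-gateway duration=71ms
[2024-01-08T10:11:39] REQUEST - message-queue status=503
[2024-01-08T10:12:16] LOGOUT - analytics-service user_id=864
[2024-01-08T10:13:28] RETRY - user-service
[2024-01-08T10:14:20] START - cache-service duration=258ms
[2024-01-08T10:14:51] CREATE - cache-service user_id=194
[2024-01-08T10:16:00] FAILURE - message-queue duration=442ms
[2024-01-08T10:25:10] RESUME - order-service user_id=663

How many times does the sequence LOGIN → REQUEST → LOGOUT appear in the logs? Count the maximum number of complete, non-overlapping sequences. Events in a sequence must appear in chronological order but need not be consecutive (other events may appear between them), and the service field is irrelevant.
2

To count sequences:

1. Look for pattern: LOGIN → REQUEST → LOGOUT
2. Greedily scan the log in chronological order, matching each sequence element in turn (ignoring service)
3. Each time the full pattern completes, increment the count and restart matching from the next event
4. Complete non-overlapping sequences found: 2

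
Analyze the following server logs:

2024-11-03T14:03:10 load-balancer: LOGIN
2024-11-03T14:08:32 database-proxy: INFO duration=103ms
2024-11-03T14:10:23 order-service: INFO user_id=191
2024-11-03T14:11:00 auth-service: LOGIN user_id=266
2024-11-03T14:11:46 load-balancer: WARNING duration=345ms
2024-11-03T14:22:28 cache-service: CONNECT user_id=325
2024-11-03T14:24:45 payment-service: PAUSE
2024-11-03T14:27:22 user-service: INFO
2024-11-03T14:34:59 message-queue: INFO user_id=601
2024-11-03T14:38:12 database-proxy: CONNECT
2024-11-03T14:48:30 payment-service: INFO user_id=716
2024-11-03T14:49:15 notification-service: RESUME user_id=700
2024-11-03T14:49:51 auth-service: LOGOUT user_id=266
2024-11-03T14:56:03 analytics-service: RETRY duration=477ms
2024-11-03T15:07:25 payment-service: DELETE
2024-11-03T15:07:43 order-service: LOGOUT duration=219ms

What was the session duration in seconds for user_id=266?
2331

To calculate session duration:

1. Find LOGIN event for user_id=266: 2024-11-03T14:11:00
2. Find LOGOUT event for user_id=266: 2024-11-03T14:49:51
3. Session duration: 2024-11-03T14:49:51 - 2024-11-03T14:11:00 = 2331 seconds (38 minutes)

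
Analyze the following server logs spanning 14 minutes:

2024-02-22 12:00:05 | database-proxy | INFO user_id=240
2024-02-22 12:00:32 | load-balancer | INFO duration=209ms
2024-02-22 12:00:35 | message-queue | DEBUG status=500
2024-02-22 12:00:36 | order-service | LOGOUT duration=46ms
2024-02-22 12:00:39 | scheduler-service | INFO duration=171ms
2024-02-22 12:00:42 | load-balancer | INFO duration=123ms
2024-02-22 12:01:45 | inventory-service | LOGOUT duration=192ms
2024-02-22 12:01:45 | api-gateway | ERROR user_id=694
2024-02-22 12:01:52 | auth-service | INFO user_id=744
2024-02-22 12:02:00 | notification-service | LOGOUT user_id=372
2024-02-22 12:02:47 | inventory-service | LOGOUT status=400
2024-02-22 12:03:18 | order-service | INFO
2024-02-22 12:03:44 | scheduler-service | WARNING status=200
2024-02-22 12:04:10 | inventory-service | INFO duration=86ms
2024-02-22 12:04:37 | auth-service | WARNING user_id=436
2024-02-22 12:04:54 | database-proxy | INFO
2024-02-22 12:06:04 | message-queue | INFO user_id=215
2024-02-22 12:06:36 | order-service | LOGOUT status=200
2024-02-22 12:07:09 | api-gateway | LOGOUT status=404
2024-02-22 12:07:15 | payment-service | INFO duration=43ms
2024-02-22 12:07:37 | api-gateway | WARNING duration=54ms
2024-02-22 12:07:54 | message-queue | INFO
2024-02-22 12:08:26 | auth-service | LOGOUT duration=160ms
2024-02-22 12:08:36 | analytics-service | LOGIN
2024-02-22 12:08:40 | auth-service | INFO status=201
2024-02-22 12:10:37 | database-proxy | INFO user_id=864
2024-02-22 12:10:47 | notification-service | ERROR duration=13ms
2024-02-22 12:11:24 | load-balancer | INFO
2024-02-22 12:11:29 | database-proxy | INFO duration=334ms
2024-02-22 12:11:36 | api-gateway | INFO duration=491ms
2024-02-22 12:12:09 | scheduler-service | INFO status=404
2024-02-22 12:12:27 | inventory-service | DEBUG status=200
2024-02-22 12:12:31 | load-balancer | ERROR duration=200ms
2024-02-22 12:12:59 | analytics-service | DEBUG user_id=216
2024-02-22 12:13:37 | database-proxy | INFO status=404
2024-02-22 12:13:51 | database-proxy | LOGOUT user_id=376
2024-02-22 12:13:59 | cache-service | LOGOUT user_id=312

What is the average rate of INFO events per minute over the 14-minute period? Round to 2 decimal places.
1.29

To calculate the rate:

1. Count total INFO events: 18
2. Total time period: 14 minutes
3. Rate = 18 / 14 = 1.29 events per minute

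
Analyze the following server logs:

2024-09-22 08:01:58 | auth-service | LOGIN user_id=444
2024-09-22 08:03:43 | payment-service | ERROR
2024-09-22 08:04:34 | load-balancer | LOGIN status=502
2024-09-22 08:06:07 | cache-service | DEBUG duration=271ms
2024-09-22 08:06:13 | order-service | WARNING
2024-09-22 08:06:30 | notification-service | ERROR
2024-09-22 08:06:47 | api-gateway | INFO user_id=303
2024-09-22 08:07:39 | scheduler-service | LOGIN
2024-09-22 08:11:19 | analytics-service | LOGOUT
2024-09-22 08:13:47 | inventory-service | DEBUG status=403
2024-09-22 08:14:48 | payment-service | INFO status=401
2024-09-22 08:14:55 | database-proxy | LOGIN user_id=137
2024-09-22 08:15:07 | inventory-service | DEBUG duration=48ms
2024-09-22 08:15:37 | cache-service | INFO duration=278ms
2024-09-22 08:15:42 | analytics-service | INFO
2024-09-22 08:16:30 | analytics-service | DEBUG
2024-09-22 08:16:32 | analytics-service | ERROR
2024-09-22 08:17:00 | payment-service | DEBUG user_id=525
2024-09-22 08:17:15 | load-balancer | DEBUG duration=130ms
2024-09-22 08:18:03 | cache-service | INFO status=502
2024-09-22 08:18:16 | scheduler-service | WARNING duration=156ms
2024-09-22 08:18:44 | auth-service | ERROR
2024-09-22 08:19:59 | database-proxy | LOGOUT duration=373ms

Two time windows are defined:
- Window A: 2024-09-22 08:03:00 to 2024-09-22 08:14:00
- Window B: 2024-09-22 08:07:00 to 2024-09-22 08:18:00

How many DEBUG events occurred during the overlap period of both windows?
1

To find overlap events:

1. Window A: 2024-09-22 08:03:00 to 2024-09-22 08:14:00
2. Window B: 2024-09-22 08:07:00 to 2024-09-22 08:18:00
3. Overlap period: 2024-09-22 08:07:00 to 2024-09-22 08:14:00
4. Count DEBUG events in overlap: 1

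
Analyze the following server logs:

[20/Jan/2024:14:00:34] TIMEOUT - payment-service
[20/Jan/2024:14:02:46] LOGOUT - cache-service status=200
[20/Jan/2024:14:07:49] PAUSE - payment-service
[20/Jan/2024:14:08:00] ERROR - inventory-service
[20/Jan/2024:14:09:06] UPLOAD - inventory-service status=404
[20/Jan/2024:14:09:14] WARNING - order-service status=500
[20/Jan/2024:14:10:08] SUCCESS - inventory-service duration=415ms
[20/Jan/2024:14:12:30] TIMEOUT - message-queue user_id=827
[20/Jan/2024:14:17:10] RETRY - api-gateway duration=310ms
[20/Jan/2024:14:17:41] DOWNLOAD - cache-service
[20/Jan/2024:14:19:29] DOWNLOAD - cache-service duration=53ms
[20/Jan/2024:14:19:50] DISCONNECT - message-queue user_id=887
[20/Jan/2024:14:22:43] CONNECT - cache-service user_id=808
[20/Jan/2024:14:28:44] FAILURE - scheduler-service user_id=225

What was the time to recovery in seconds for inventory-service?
128

To calculate recovery time:

1. Find ERROR event for inventory-service: 20/Jan/2024:14:08:00
2. Find next SUCCESS event for inventory-service: 20/Jan/2024:14:10:08
3. Recovery time: 20/Jan/2024:14:10:08 - 20/Jan/2024:14:08:00 = 128 seconds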